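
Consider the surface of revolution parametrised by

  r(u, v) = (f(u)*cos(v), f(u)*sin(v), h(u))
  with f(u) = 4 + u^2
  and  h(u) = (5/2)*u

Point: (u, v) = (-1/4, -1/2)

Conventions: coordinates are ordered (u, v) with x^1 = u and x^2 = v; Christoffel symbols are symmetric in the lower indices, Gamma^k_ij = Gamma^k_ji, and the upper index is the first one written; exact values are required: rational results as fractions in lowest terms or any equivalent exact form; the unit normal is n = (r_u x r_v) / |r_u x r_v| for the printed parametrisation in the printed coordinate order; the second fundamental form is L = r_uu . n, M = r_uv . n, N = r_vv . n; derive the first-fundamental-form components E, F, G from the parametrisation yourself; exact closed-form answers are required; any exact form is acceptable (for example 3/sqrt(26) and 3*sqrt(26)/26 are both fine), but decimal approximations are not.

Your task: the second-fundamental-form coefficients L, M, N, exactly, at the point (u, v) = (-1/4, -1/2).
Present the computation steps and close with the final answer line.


f = 65/16, f' = -1/2, f'' = 2, h' = 5/2, h'' = 0
E = 13/2, F = 0, G = 4225/256; answer radicand W^2 = 13/2
unnormalised second-form numerators: l = -5, m = 0, n = 325/32; L = l/sqrt(13/2), and similarly M = m/sqrt(W^2), N = n/sqrt(W^2)

Answer: L = -5*sqrt(26)/13, M = 0, N = 25*sqrt(26)/32


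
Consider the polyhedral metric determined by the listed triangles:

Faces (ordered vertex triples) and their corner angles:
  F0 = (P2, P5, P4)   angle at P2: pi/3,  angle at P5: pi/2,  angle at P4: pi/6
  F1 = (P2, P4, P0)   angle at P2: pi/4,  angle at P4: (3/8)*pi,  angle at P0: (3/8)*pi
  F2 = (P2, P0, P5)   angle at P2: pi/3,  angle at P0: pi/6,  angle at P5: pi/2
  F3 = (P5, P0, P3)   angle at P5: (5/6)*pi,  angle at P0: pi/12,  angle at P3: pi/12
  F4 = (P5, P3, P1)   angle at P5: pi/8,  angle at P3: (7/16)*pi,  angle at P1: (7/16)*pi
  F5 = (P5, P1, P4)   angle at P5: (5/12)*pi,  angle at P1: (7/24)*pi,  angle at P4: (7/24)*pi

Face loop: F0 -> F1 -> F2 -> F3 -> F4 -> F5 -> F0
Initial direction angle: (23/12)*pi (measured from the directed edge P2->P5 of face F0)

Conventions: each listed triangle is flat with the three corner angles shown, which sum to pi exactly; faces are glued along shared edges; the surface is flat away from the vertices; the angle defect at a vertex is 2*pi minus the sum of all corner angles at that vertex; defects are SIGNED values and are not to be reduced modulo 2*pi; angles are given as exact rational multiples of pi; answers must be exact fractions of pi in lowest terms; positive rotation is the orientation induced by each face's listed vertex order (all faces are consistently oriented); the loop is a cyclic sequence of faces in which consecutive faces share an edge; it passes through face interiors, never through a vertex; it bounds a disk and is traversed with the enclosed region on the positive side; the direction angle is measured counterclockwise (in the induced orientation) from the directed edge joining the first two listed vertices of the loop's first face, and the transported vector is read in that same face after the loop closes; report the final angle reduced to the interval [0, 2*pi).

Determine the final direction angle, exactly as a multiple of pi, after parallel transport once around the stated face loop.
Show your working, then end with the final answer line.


enclosed vertex P2: corner angles sum to (11/12)*pi, defect = 2*pi - (11/12)*pi = (13/12)*pi
enclosed vertex P5: corner angles sum to (19/8)*pi, defect = 2*pi - (19/8)*pi = (-3/8)*pi
summing the enclosed defects onto the initial angle, mod 2*pi in the induced orientation:
final angle = (23/12)*pi + (17/24)*pi = (5/8)*pi (mod 2*pi)

Answer: final direction angle = (5/8)*pi


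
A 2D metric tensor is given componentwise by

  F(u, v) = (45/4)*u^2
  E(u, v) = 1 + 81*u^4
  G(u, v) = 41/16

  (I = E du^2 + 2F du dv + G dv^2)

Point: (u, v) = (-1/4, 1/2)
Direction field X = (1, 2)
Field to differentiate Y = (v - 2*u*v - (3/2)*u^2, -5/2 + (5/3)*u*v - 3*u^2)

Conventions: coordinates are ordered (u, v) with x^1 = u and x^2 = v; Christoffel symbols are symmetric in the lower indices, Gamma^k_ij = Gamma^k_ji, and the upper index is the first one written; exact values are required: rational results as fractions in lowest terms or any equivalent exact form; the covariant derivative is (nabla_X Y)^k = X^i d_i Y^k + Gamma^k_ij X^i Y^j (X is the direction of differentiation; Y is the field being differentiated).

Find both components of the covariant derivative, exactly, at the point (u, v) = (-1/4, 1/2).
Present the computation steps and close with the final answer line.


E = 337/256, F = 45/64, G = 41/16 at the point
E_u = -81/16, E_v = 0, F_u = -45/8, F_v = 0, G_u = 0, G_v = 0
EG - F^2 = 737/256;  g^inv = (256/737) * [[41/16, -45/64], [-45/64, 337/256]]
first-kind symbols [ij,l] = (1/2)(d_i g_jl + d_j g_il - d_l g_ij): [uu,u] = E_u/2 = -81/32, [uu,v] = F_u - E_v/2 = -45/8, [uv,u] = E_v/2 = 0, [uv,v] = G_u/2 = 0, [vv,u] = F_v - G_u/2 = 0, [vv,v] = G_v/2 = 0
Gamma^u_ij = (G*[ij,u] - F*[ij,v])/(EG - F^2), Gamma^v_ij = (E*[ij,v] - F*[ij,u])/(EG - F^2)
Gamma_uuu = -648/737, Gamma_uuv = 0, Gamma_uvv = 0, Gamma_vuu = -1440/737, Gamma_vuv = 0, Gamma_vvv = 0
X = (1, 2), Y = (21/32, -139/48) at the point

Answer: (nabla_X Y)^u = 3203/1474, (nabla_X Y)^v = 321/1474


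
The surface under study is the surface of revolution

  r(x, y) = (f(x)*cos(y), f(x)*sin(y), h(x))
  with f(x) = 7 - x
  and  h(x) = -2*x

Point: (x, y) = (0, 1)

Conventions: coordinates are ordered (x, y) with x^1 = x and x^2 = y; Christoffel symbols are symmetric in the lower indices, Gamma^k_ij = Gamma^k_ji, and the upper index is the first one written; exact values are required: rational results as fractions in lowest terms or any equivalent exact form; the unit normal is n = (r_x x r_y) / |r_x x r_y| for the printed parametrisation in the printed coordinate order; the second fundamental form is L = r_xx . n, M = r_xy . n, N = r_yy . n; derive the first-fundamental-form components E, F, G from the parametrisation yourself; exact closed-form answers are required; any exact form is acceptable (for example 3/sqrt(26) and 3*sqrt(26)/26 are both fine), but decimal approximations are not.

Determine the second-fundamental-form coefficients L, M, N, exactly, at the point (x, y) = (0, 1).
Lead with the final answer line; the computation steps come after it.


Answer: L = 0, M = 0, N = -14*sqrt(5)/5

f = 7, f' = -1, f'' = 0, h' = -2, h'' = 0
E = 5, F = 0, G = 49; answer radicand W^2 = 5
unnormalised second-form numerators: l = 0, m = 0, n = -14; L = l/sqrt(5), and similarly M = m/sqrt(W^2), N = n/sqrt(W^2)


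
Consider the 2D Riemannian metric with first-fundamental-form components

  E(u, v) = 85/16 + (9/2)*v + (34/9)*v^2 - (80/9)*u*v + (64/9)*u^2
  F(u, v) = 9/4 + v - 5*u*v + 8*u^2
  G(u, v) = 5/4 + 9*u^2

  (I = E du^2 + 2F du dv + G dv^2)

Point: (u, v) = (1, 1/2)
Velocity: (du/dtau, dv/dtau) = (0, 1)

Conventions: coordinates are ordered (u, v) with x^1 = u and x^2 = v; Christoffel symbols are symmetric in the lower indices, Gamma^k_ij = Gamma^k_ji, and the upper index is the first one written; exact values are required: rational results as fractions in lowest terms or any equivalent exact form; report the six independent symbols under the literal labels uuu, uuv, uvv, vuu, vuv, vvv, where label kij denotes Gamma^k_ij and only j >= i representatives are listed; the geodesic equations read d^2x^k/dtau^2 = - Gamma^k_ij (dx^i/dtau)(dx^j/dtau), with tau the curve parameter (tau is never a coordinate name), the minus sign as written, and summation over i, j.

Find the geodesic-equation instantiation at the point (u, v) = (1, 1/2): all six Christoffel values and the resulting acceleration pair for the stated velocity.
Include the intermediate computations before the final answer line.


E = 1609/144, F = 33/4, G = 41/4 at the point
E_u = 88/9, E_v = -11/18, F_u = 27/2, F_v = -4, G_u = 18, G_v = 0
EG - F^2 = 26765/576;  g^inv = (576/26765) * [[41/4, -33/4], [-33/4, 1609/144]]
first-kind symbols [ij,l] = (1/2)(d_i g_jl + d_j g_il - d_l g_ij): [uu,u] = E_u/2 = 44/9, [uu,v] = F_u - E_v/2 = 497/36, [uv,u] = E_v/2 = -11/36, [uv,v] = G_u/2 = 9, [vv,u] = F_v - G_u/2 = -13, [vv,v] = G_v/2 = 0
Gamma^u_ij = (G*[ij,u] - F*[ij,v])/(EG - F^2), Gamma^v_ij = (E*[ij,v] - F*[ij,u])/(EG - F^2)
Gamma_uuu = -7348/5353, Gamma_uuv = -44572/26765, Gamma_uvv = -76752/26765, Gamma_vuu = 118117/48177, Gamma_vuv = 59376/26765, Gamma_vvv = 61776/26765
d^2u/dtau^2 = -(Gamma_uuu*(0)^2 + 2*Gamma_uuv*(0)*(1) + Gamma_uvv*(1)^2) = 76752/26765
d^2v/dtau^2 = -(Gamma_vuu*(0)^2 + 2*Gamma_vuv*(0)*(1) + Gamma_vvv*(1)^2) = -61776/26765

Answer: Gamma_uuu = -7348/5353, Gamma_uuv = -44572/26765, Gamma_uvv = -76752/26765, Gamma_vuu = 118117/48177, Gamma_vuv = 59376/26765, Gamma_vvv = 61776/26765; accelerations (d^2u/dtau^2, d^2v/dtau^2) = (76752/26765, -61776/26765)


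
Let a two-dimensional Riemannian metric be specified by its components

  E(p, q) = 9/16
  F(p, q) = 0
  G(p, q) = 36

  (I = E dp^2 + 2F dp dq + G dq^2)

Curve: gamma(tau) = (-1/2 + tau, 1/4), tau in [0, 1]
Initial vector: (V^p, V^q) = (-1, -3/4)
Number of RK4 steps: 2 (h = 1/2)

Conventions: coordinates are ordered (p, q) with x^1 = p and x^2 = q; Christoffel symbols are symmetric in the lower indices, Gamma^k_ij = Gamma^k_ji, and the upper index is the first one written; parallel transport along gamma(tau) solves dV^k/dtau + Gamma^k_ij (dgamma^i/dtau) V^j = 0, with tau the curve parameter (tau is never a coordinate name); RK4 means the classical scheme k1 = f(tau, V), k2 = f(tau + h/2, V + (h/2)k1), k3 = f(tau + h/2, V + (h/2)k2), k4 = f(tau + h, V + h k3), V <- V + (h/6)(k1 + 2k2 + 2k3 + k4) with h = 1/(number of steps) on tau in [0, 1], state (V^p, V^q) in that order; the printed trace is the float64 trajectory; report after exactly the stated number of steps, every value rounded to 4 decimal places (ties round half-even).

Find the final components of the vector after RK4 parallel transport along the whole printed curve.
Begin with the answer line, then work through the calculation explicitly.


Answer: V^p = -1.0000, V^q = -0.7500

gamma'(tau) = (1, 0); f(tau, V)^k = -Gamma^k_ij(gamma(tau)) gamma'^i(tau) V^j; h = 1/2; intermediate values shown to 6 dp
curve data and Christoffel symbols at the stage parameters:
  tau = 0.000000: gamma = (-0.500000, 0.250000), gamma' = (1.000000, 0.000000); Gamma_ppp = 0.000000, Gamma_ppq = 0.000000, Gamma_pqq = 0.000000, Gamma_qpp = 0.000000, Gamma_qpq = 0.000000, Gamma_qqq = 0.000000
  tau = 0.250000: gamma = (-0.250000, 0.250000), gamma' = (1.000000, 0.000000); Gamma_ppp = 0.000000, Gamma_ppq = 0.000000, Gamma_pqq = 0.000000, Gamma_qpp = 0.000000, Gamma_qpq = 0.000000, Gamma_qqq = 0.000000
  tau = 0.500000: gamma = (0.000000, 0.250000), gamma' = (1.000000, 0.000000); Gamma_ppp = 0.000000, Gamma_ppq = 0.000000, Gamma_pqq = 0.000000, Gamma_qpp = 0.000000, Gamma_qpq = 0.000000, Gamma_qqq = 0.000000
  tau = 0.750000: gamma = (0.250000, 0.250000), gamma' = (1.000000, 0.000000); Gamma_ppp = 0.000000, Gamma_ppq = 0.000000, Gamma_pqq = 0.000000, Gamma_qpp = 0.000000, Gamma_qpq = 0.000000, Gamma_qqq = 0.000000
  tau = 1.000000: gamma = (0.500000, 0.250000), gamma' = (1.000000, 0.000000); Gamma_ppp = 0.000000, Gamma_ppq = 0.000000, Gamma_pqq = 0.000000, Gamma_qpp = 0.000000, Gamma_qpq = 0.000000, Gamma_qqq = 0.000000
step 0: V^p = -1.0000, V^q = -0.7500
step 1: k1 = (0.000000, 0.000000), k2 = (0.000000, 0.000000), k3 = (0.000000, 0.000000), k4 = (0.000000, 0.000000); V <- V + (h/6)(k1 + 2k2 + 2k3 + k4): V^p = -1.0000, V^q = -0.7500
step 2: k1 = (0.000000, 0.000000), k2 = (0.000000, 0.000000), k3 = (0.000000, 0.000000), k4 = (0.000000, 0.000000); V <- V + (h/6)(k1 + 2k2 + 2k3 + k4): V^p = -1.0000, V^q = -0.7500


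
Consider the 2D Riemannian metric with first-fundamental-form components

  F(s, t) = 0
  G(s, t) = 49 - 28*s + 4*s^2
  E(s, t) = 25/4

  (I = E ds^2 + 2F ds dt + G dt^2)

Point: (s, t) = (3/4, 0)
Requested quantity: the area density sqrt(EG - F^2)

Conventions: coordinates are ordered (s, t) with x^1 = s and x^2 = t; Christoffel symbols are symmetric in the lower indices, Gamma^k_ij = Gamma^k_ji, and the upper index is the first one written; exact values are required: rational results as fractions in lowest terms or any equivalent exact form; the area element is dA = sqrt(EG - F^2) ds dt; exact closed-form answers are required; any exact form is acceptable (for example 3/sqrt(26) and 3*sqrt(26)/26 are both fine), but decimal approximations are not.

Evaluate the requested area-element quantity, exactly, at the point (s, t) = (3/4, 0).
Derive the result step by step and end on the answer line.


E = 25/4, F = 0, G = 121/4; EG - F^2 = 3025/16

Answer: sqrt(EG - F^2) = 55/4


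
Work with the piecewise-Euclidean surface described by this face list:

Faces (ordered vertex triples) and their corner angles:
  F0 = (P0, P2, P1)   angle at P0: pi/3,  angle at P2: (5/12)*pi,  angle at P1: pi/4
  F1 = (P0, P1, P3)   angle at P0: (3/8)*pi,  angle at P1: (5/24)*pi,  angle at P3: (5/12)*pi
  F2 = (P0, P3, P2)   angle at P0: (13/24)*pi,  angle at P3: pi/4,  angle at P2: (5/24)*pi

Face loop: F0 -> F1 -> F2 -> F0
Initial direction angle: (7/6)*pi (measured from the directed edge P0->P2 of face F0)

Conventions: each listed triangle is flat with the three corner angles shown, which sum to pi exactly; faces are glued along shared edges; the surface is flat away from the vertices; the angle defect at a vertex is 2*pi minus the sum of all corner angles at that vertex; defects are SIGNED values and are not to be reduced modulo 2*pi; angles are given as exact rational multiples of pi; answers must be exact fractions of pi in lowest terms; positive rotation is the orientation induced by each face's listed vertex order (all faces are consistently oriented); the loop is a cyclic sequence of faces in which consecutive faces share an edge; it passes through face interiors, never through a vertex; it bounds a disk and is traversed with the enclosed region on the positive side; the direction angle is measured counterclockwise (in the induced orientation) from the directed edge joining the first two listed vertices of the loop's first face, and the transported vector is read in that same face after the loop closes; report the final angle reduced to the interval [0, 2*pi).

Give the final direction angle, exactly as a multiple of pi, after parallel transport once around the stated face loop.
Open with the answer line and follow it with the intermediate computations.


Answer: final direction angle = (23/12)*pi

enclosed vertex P0: corner angles sum to (5/4)*pi, defect = 2*pi - (5/4)*pi = (3/4)*pi
transport around the loop rotates by the sum of enclosed defects; add to the initial angle mod 2*pi
final angle = (7/6)*pi + (3/4)*pi = (23/12)*pi (mod 2*pi)


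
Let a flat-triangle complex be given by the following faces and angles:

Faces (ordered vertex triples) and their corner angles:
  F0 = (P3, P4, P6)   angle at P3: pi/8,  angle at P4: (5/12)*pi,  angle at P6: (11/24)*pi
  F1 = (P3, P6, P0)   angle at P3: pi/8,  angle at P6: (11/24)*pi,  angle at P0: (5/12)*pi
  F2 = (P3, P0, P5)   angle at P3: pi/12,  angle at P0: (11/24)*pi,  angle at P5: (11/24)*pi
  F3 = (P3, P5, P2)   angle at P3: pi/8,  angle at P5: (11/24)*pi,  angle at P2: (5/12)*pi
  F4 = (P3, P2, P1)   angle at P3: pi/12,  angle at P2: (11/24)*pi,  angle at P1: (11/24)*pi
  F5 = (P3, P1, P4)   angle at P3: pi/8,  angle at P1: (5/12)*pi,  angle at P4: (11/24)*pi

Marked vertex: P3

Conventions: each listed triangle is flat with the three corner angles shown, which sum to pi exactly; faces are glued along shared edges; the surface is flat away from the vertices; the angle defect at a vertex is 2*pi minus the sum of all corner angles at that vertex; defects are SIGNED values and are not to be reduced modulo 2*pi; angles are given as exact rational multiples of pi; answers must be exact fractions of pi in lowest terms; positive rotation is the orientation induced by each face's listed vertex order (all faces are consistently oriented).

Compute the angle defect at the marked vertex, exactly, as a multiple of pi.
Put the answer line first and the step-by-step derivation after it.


Answer: defect(P3) = (4/3)*pi

Sum of corner angles at P3: (2/3)*pi
defect = 2*pi - (2/3)*pi


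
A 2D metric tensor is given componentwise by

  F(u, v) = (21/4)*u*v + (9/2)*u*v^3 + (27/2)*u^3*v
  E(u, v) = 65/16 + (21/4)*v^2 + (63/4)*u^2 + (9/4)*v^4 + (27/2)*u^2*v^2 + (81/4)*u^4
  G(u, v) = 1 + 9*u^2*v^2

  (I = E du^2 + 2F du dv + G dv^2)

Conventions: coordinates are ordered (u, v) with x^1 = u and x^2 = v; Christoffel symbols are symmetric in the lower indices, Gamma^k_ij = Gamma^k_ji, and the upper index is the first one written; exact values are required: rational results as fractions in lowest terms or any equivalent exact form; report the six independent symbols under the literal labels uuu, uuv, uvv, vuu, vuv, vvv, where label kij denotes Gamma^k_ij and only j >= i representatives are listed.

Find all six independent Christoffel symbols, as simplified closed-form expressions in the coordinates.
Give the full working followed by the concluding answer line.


E = 65/16 + (21/4)*v^2 + (63/4)*u^2 + (9/4)*v^4 + (27/2)*u^2*v^2 + (81/4)*u^4; F = (21/4)*u*v + (9/2)*u*v^3 + (27/2)*u^3*v; G = 1 + 9*u^2*v^2
Gamma^k_ij = (1/2) g^{kl} (d_i g_jl + d_j g_il - d_l g_ij), with g^inv = (1/(EG-F^2)) [[G, -F], [-F, E]]
first partials: E_u = (63/2)*u + 27*u*v^2 + 81*u^3, E_v = (21/2)*v + 9*v^3 + 27*u^2*v, F_u = (21/4)*v + (9/2)*v^3 + (81/2)*u^2*v, F_v = (21/4)*u + (27/2)*u*v^2 + (27/2)*u^3, G_u = 18*u*v^2, G_v = 18*u^2*v
D = EG - F^2 = 65/16 + (21/4)*v^2 + (63/4)*u^2 + (9/4)*v^4 + (45/2)*u^2*v^2 + (81/4)*u^4
expanded: Gamma^u_uu = (G E_u - 2F F_u + F E_v)/(2D), Gamma^u_uv = (G E_v - F G_u)/(2D), Gamma^u_vv = (2G F_v - G G_u - F G_v)/(2D), Gamma^v_uu = (2E F_u - E E_v - F E_u)/(2D), Gamma^v_uv = (E G_u - F E_v)/(2D), Gamma^v_vv = (E G_v - 2F F_v + F G_u)/(2D); substitute and cancel common factors

Answer: Gamma_uuu = (648*u^3 + 216*u*v^2 + 252*u)/(324*u^4 + 360*u^2*v^2 + 252*u^2 + 36*v^4 + 84*v^2 + 65), Gamma_uuv = (216*u^2*v + 72*v^3 + 84*v)/(324*u^4 + 360*u^2*v^2 + 252*u^2 + 36*v^4 + 84*v^2 + 65), Gamma_uvv = (216*u^3 + 72*u*v^2 + 84*u)/(324*u^4 + 360*u^2*v^2 + 252*u^2 + 36*v^4 + 84*v^2 + 65), Gamma_vuu = 432*u^2*v/(324*u^4 + 360*u^2*v^2 + 252*u^2 + 36*v^4 + 84*v^2 + 65), Gamma_vuv = 144*u*v^2/(324*u^4 + 360*u^2*v^2 + 252*u^2 + 36*v^4 + 84*v^2 + 65), Gamma_vvv = 144*u^2*v/(324*u^4 + 360*u^2*v^2 + 252*u^2 + 36*v^4 + 84*v^2 + 65)


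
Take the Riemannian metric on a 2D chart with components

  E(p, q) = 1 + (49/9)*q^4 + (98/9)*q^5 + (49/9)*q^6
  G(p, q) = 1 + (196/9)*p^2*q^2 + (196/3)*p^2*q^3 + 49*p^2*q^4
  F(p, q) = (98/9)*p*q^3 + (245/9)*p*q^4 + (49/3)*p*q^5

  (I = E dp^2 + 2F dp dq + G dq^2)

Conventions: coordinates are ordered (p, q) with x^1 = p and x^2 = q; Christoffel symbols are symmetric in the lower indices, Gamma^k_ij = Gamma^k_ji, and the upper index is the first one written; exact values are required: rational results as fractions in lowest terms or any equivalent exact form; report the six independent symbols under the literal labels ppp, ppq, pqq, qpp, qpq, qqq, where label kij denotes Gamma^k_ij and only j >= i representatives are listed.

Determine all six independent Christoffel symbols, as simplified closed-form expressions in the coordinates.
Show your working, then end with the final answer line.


E = 1 + (49/9)*q^4 + (98/9)*q^5 + (49/9)*q^6; F = (98/9)*p*q^3 + (245/9)*p*q^4 + (49/3)*p*q^5; G = 1 + (196/9)*p^2*q^2 + (196/3)*p^2*q^3 + 49*p^2*q^4
Gamma^k_ij = (1/2) g^{kl} (d_i g_jl + d_j g_il - d_l g_ij), with g^inv = (1/(EG-F^2)) [[G, -F], [-F, E]]
first partials: E_p = 0, E_q = (196/9)*q^3 + (490/9)*q^4 + (98/3)*q^5, F_p = (98/9)*q^3 + (245/9)*q^4 + (49/3)*q^5, F_q = (98/3)*p*q^2 + (980/9)*p*q^3 + (245/3)*p*q^4, G_p = (392/9)*p*q^2 + (392/3)*p*q^3 + 98*p*q^4, G_q = (392/9)*p^2*q + 196*p^2*q^2 + 196*p^2*q^3
D = EG - F^2 = 1 + (49/9)*q^4 + (196/9)*p^2*q^2 + (98/9)*q^5 + (196/3)*p^2*q^3 + (49/9)*q^6 + 49*p^2*q^4
expanded: Gamma^p_pp = (G E_p - 2F F_p + F E_q)/(2D), Gamma^p_pq = (G E_q - F G_p)/(2D), Gamma^p_qq = (2G F_q - G G_p - F G_q)/(2D), Gamma^q_pp = (2E F_p - E E_q - F E_p)/(2D), Gamma^q_pq = (E G_p - F E_q)/(2D), Gamma^q_qq = (E G_q - 2F F_q + F G_p)/(2D); substitute and cancel common factors

Answer: Gamma_ppp = 0, Gamma_ppq = (147*q^5 + 245*q^4 + 98*q^3)/(441*p^2*q^4 + 588*p^2*q^3 + 196*p^2*q^2 + 49*q^6 + 98*q^5 + 49*q^4 + 9), Gamma_pqq = (294*p*q^4 + 392*p*q^3 + 98*p*q^2)/(441*p^2*q^4 + 588*p^2*q^3 + 196*p^2*q^2 + 49*q^6 + 98*q^5 + 49*q^4 + 9), Gamma_qpp = 0, Gamma_qpq = (441*p*q^4 + 588*p*q^3 + 196*p*q^2)/(441*p^2*q^4 + 588*p^2*q^3 + 196*p^2*q^2 + 49*q^6 + 98*q^5 + 49*q^4 + 9), Gamma_qqq = (882*p^2*q^3 + 882*p^2*q^2 + 196*p^2*q)/(441*p^2*q^4 + 588*p^2*q^3 + 196*p^2*q^2 + 49*q^6 + 98*q^5 + 49*q^4 + 9)


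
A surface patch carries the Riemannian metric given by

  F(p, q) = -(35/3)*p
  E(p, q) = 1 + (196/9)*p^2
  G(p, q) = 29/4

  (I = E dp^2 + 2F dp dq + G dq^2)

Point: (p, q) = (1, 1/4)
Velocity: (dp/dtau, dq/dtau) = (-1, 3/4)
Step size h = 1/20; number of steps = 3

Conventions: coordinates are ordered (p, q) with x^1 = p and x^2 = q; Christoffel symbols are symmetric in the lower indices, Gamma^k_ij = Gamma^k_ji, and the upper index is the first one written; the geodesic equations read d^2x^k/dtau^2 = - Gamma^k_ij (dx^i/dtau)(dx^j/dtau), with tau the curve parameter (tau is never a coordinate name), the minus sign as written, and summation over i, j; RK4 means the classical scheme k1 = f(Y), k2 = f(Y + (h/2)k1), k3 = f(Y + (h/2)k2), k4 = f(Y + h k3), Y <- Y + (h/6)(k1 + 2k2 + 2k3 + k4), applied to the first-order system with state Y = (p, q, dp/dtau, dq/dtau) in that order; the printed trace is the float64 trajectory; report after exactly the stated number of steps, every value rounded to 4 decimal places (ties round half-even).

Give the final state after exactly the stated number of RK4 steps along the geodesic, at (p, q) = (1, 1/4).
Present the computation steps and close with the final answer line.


f(Y) = (dp/dtau, dq/dtau, -Gamma^p_ij Y'^i Y'^j, -Gamma^q_ij Y'^i Y'^j) with the Gammas evaluated at the stage position; h = 0.050000; intermediate values shown to 6 dp
step 0: p = 1.0000, q = 0.2500, dp/dtau = -1.0000, dq/dtau = 0.7500
step 1:
  k1: at (p, q) = (1.000000, 0.250000), (dp/dtau, dq/dtau) = (-1.000000, 0.750000); Gamma_ppp = 0.750239, Gamma_ppq = 0.000000, Gamma_pqq = 0.000000, Gamma_qpp = -0.401914, Gamma_qpq = 0.000000, Gamma_qqq = 0.000000; k1 = (-1.000000, 0.750000, -0.750239, 0.401914)
  k2: at (p, q) = (0.975000, 0.268750), (dp/dtau, dq/dtau) = (-1.018756, 0.760048); Gamma_ppp = 0.759622, Gamma_ppq = 0.000000, Gamma_pqq = 0.000000, Gamma_qpp = -0.417375, Gamma_qpq = 0.000000, Gamma_qqq = 0.000000; k2 = (-1.018756, 0.760048, -0.788384, 0.433178)
  k3: at (p, q) = (0.974531, 0.269001), (dp/dtau, dq/dtau) = (-1.019710, 0.760829); Gamma_ppp = 0.759798, Gamma_ppq = 0.000000, Gamma_pqq = 0.000000, Gamma_qpp = -0.417672, Gamma_qpq = 0.000000, Gamma_qqq = 0.000000; k3 = (-1.019710, 0.760829, -0.790044, 0.434299)
  k4: at (p, q) = (0.949015, 0.288041), (dp/dtau, dq/dtau) = (-1.039502, 0.771715); Gamma_ppp = 0.769344, Gamma_ppq = 0.000000, Gamma_pqq = 0.000000, Gamma_qpp = -0.434291, Gamma_qpq = 0.000000, Gamma_qqq = 0.000000; k4 = (-1.039502, 0.771715, -0.831326, 0.469280)
  Y <- Y + (h/6)(k1 + 2k2 + 2k3 + k4): p = 0.9490, q = 0.2880, dp/dtau = -1.0395, dq/dtau = 0.7717
step 2:
  k1: at (p, q) = (0.949030, 0.288029), (dp/dtau, dq/dtau) = (-1.039487, 0.771718); Gamma_ppp = 0.769339, Gamma_ppq = 0.000000, Gamma_pqq = 0.000000, Gamma_qpp = -0.434281, Gamma_qpq = 0.000000, Gamma_qqq = 0.000000; k1 = (-1.039487, 0.771718, -0.831296, 0.469255)
  k2: at (p, q) = (0.923043, 0.307322), (dp/dtau, dq/dtau) = (-1.060269, 0.783449); Gamma_ppp = 0.778994, Gamma_ppq = 0.000000, Gamma_pqq = 0.000000, Gamma_qpp = -0.452112, Gamma_qpq = 0.000000, Gamma_qqq = 0.000000; k2 = (-1.060269, 0.783449, -0.875723, 0.508251)
  k3: at (p, q) = (0.922523, 0.307615), (dp/dtau, dq/dtau) = (-1.061380, 0.784424); Gamma_ppp = 0.779186, Gamma_ppq = 0.000000, Gamma_pqq = 0.000000, Gamma_qpp = -0.452478, Gamma_qpq = 0.000000, Gamma_qqq = 0.000000; k3 = (-1.061380, 0.784424, -0.877775, 0.509729)
  k4: at (p, q) = (0.895961, 0.327250), (dp/dtau, dq/dtau) = (-1.083376, 0.797204); Gamma_ppp = 0.788938, Gamma_ppq = 0.000000, Gamma_pqq = 0.000000, Gamma_qpp = -0.471723, Gamma_qpq = 0.000000, Gamma_qqq = 0.000000; k4 = (-1.083376, 0.797204, -0.925979, 0.553663)
  Y <- Y + (h/6)(k1 + 2k2 + 2k3 + k4): p = 0.8960, q = 0.3272, dp/dtau = -1.0834, dq/dtau = 0.7972
step 3:
  k1: at (p, q) = (0.895978, 0.327234), (dp/dtau, dq/dtau) = (-1.083356, 0.797209); Gamma_ppp = 0.788932, Gamma_ppq = 0.000000, Gamma_pqq = 0.000000, Gamma_qpp = -0.471710, Gamma_qpq = 0.000000, Gamma_qqq = 0.000000; k1 = (-1.083356, 0.797209, -0.925937, 0.553627)
  k2: at (p, q) = (0.868894, 0.347165), (dp/dtau, dq/dtau) = (-1.106504, 0.811049); Gamma_ppp = 0.798700, Gamma_ppq = 0.000000, Gamma_pqq = 0.000000, Gamma_qpp = -0.492436, Gamma_qpq = 0.000000, Gamma_qqq = 0.000000; k2 = (-1.106504, 0.811049, -0.977890, 0.602915)
  k3: at (p, q) = (0.868316, 0.347511), (dp/dtau, dq/dtau) = (-1.107803, 0.812281); Gamma_ppp = 0.798906, Gamma_ppq = 0.000000, Gamma_pqq = 0.000000, Gamma_qpp = -0.492892, Gamma_qpq = 0.000000, Gamma_qqq = 0.000000; k3 = (-1.107803, 0.812281, -0.980440, 0.604890)
  k4: at (p, q) = (0.840588, 0.367849), (dp/dtau, dq/dtau) = (-1.132378, 0.827453); Gamma_ppp = 0.808649, Gamma_ppq = 0.000000, Gamma_pqq = 0.000000, Gamma_qpp = -0.515359, Gamma_qpq = 0.000000, Gamma_qqq = 0.000000; k4 = (-1.132378, 0.827453, -1.036914, 0.660835)
  Y <- Y + (h/6)(k1 + 2k2 + 2k3 + k4): p = 0.8406, q = 0.3678, dp/dtau = -1.1324, dq/dtau = 0.8275

Answer: p = 0.8406, q = 0.3678, dp/dtau = -1.1324, dq/dtau = 0.8275


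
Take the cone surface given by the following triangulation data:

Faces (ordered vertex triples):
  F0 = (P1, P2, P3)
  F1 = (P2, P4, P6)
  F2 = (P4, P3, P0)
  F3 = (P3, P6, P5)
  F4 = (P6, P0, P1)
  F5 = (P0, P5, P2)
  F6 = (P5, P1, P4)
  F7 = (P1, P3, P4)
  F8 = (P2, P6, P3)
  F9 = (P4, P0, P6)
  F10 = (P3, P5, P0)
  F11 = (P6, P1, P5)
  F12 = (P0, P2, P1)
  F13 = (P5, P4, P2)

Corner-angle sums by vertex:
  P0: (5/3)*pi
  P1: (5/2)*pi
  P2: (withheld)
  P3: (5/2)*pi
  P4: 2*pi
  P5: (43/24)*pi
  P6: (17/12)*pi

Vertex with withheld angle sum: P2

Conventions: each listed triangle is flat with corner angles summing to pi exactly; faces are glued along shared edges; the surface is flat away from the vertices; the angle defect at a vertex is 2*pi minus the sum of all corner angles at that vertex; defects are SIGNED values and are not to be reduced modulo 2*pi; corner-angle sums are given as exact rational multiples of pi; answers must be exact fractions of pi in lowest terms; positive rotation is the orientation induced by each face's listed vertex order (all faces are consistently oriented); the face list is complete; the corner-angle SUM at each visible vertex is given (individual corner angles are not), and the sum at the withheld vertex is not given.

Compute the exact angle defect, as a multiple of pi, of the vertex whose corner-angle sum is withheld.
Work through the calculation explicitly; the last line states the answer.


V = 7, E = 21, F = 14; chi = V - E + F = 0
Gauss-Bonnet: total defect = 2*pi*chi = 0; visible defects sum to pi/8

Answer: defect(P2) = -pi/8


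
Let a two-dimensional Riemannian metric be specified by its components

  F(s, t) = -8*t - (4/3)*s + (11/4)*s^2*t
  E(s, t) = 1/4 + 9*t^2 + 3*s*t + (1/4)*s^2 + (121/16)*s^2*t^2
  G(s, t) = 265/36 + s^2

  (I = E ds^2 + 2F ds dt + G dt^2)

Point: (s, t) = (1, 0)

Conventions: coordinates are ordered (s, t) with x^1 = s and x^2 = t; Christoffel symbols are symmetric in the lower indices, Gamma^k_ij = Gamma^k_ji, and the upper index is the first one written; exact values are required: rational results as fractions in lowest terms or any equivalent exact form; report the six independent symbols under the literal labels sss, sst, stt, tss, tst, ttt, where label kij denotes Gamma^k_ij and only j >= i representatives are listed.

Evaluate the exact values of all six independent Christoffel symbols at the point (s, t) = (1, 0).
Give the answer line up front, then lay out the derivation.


Answer: Gamma_sss = -243/346, Gamma_sst = 999/173, Gamma_stt = -7525/346, Gamma_tss = -78/173, Gamma_tst = 180/173, Gamma_ttt = -600/173

E = 1/2, F = -4/3, G = 301/36 at the point
E_s = 1/2, E_t = 3, F_s = -4/3, F_t = -21/4, G_s = 2, G_t = 0
EG - F^2 = 173/72;  g^inv = (72/173) * [[301/36, 4/3], [4/3, 1/2]]
first-kind symbols [ij,l] = (1/2)(d_i g_jl + d_j g_il - d_l g_ij): [ss,s] = E_s/2 = 1/4, [ss,t] = F_s - E_t/2 = -17/6, [st,s] = E_t/2 = 3/2, [st,t] = G_s/2 = 1, [tt,s] = F_t - G_s/2 = -25/4, [tt,t] = G_t/2 = 0
Gamma^s_ij = (G*[ij,s] - F*[ij,t])/(EG - F^2), Gamma^t_ij = (E*[ij,t] - F*[ij,s])/(EG - F^2)


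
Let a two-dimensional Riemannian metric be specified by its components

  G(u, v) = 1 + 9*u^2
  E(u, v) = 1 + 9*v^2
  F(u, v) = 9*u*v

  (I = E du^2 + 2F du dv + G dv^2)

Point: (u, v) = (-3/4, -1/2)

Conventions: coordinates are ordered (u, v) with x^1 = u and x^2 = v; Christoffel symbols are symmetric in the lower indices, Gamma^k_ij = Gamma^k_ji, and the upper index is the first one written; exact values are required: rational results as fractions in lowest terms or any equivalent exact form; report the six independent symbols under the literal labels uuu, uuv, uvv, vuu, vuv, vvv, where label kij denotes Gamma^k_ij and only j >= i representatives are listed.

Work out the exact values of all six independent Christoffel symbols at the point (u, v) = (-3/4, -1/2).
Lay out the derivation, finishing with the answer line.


E = 13/4, F = 27/8, G = 97/16 at the point
E_u = 0, E_v = -9, F_u = -9/2, F_v = -27/4, G_u = -27/2, G_v = 0
EG - F^2 = 133/16;  g^inv = (16/133) * [[97/16, -27/8], [-27/8, 13/4]]
first-kind symbols [ij,l] = (1/2)(d_i g_jl + d_j g_il - d_l g_ij): [uu,u] = E_u/2 = 0, [uu,v] = F_u - E_v/2 = 0, [uv,u] = E_v/2 = -9/2, [uv,v] = G_u/2 = -27/4, [vv,u] = F_v - G_u/2 = 0, [vv,v] = G_v/2 = 0
Gamma^u_ij = (G*[ij,u] - F*[ij,v])/(EG - F^2), Gamma^v_ij = (E*[ij,v] - F*[ij,u])/(EG - F^2)

Answer: Gamma_uuu = 0, Gamma_uuv = -72/133, Gamma_uvv = 0, Gamma_vuu = 0, Gamma_vuv = -108/133, Gamma_vvv = 0


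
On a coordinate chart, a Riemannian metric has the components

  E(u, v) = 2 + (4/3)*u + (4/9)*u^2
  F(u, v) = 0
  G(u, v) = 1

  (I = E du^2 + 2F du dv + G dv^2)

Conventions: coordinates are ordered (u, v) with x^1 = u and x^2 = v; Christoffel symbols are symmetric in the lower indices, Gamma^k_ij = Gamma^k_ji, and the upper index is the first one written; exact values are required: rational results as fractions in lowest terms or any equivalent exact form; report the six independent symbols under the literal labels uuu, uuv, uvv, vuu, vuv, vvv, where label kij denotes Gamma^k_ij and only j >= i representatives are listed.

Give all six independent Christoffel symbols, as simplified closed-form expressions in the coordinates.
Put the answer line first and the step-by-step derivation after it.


Answer: Gamma_uuu = (2*u + 3)/(2*u^2 + 6*u + 9), Gamma_uuv = 0, Gamma_uvv = 0, Gamma_vuu = 0, Gamma_vuv = 0, Gamma_vvv = 0

E = 2 + (4/3)*u + (4/9)*u^2; F = 0; G = 1
Gamma^k_ij = (1/2) g^{kl} (d_i g_jl + d_j g_il - d_l g_ij), with g^inv = (1/(EG-F^2)) [[G, -F], [-F, E]]
first partials: E_u = 4/3 + (8/9)*u, E_v = 0, F_u = 0, F_v = 0, G_u = 0, G_v = 0
D = EG - F^2 = 2 + (4/3)*u + (4/9)*u^2
expanded: Gamma^u_uu = (G E_u - 2F F_u + F E_v)/(2D), Gamma^u_uv = (G E_v - F G_u)/(2D), Gamma^u_vv = (2G F_v - G G_u - F G_v)/(2D), Gamma^v_uu = (2E F_u - E E_v - F E_u)/(2D), Gamma^v_uv = (E G_u - F E_v)/(2D), Gamma^v_vv = (E G_v - 2F F_v + F G_u)/(2D); substitute and cancel common factors


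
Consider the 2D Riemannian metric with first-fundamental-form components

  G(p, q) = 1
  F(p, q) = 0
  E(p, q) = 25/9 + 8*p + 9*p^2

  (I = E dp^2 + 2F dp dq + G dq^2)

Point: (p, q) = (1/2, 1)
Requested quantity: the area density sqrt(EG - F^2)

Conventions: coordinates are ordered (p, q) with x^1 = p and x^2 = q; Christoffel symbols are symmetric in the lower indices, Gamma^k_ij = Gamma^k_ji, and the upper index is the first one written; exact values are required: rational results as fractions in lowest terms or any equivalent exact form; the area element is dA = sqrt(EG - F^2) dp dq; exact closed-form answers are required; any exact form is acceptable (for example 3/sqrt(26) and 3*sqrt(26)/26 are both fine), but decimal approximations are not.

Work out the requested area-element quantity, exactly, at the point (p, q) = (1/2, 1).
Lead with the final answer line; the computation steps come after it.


Answer: sqrt(EG - F^2) = 5*sqrt(13)/6

E = 325/36, F = 0, G = 1; EG - F^2 = 325/36


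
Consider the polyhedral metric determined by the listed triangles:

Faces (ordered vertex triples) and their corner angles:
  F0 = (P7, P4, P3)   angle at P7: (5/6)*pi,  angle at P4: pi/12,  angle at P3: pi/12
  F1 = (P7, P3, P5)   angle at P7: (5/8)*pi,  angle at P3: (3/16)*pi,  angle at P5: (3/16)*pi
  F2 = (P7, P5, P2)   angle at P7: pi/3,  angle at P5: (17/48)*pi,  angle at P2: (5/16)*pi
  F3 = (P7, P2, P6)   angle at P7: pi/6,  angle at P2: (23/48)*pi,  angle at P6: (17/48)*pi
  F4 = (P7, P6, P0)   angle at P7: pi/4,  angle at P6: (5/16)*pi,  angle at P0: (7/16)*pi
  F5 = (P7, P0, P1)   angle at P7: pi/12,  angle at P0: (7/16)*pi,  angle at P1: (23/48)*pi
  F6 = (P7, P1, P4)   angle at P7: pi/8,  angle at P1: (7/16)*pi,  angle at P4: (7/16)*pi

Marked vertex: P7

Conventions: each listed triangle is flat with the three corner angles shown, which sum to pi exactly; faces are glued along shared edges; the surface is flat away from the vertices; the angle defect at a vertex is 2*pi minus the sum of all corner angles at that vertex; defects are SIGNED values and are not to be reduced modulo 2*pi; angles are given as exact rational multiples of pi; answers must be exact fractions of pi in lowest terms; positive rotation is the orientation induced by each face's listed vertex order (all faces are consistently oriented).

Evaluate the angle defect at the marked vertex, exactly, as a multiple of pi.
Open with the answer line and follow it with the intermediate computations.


Answer: defect(P7) = (-5/12)*pi

Sum of corner angles at P7: (29/12)*pi
defect = 2*pi - (29/12)*pi


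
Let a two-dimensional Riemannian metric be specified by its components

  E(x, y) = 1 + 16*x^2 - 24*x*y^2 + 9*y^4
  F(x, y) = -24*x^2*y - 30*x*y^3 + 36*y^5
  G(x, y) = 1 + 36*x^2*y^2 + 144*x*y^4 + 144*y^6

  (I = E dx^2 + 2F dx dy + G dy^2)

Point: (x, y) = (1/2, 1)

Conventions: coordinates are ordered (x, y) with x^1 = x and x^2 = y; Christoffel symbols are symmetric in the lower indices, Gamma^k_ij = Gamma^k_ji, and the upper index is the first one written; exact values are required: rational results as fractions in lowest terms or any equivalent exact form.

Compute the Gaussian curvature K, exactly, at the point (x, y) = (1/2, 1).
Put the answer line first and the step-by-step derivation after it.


Answer: K = -192/51529

E = 2, F = 15, G = 226, EG - F^2 = 227 at the point
E_x = -8, E_y = 12, F_x = -54, F_y = 129, G_x = 180, G_y = 1170
E_yy = 84, F_xy = -114, G_xx = 72
Compute both Brioschi determinants and normalise by (EG - F^2)^2.
M1 = [[-E_yy/2 + F_xy - G_xx/2, E_x/2, F_x - E_y/2], [F_y - G_x/2, E, F], [G_y/2, F, G]] = [[-192, -4, -60], [39, 2, 15], [585, 15, 226]]; det M1 = -8328
M2 = [[0, E_y/2, G_x/2], [E_y/2, E, F], [G_x/2, F, G]] = [[0, 6, 90], [6, 2, 15], [90, 15, 226]]; det M2 = -8136
det M1 - det M2 = -192; K = -192 / (227)^2 = -192/51529


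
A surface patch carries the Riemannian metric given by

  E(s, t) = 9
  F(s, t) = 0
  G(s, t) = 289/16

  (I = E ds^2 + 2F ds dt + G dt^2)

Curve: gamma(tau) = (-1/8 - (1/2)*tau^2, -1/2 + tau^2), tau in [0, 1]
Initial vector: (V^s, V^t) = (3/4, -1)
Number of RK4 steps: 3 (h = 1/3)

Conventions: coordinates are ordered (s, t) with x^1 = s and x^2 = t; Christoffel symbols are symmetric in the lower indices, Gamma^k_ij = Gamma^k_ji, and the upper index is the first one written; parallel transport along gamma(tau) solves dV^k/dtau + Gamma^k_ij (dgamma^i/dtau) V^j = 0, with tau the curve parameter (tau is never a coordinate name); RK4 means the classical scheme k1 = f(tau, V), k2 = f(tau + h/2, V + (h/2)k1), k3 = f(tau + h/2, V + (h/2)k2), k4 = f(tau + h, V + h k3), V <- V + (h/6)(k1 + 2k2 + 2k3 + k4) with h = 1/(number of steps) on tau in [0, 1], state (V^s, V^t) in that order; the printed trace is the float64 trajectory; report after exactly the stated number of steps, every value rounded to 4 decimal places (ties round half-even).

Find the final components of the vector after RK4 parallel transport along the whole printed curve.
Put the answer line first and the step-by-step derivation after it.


Answer: V^s = 0.7500, V^t = -1.0000

gamma'(tau) = (-tau, 2*tau); f(tau, V)^k = -Gamma^k_ij(gamma(tau)) gamma'^i(tau) V^j; h = 1/3; intermediate values shown to 6 dp
curve data and Christoffel symbols at the stage parameters:
  tau = 0.000000: gamma = (-0.125000, -0.500000), gamma' = (0.000000, 0.000000); Gamma_sss = 0.000000, Gamma_sst = 0.000000, Gamma_stt = 0.000000, Gamma_tss = 0.000000, Gamma_tst = 0.000000, Gamma_ttt = 0.000000
  tau = 0.166667: gamma = (-0.138889, -0.472222), gamma' = (-0.166667, 0.333333); Gamma_sss = 0.000000, Gamma_sst = 0.000000, Gamma_stt = 0.000000, Gamma_tss = 0.000000, Gamma_tst = 0.000000, Gamma_ttt = 0.000000
  tau = 0.333333: gamma = (-0.180556, -0.388889), gamma' = (-0.333333, 0.666667); Gamma_sss = 0.000000, Gamma_sst = 0.000000, Gamma_stt = 0.000000, Gamma_tss = 0.000000, Gamma_tst = 0.000000, Gamma_ttt = 0.000000
  tau = 0.500000: gamma = (-0.250000, -0.250000), gamma' = (-0.500000, 1.000000); Gamma_sss = 0.000000, Gamma_sst = 0.000000, Gamma_stt = 0.000000, Gamma_tss = 0.000000, Gamma_tst = 0.000000, Gamma_ttt = 0.000000
  tau = 0.666667: gamma = (-0.347222, -0.055556), gamma' = (-0.666667, 1.333333); Gamma_sss = 0.000000, Gamma_sst = 0.000000, Gamma_stt = 0.000000, Gamma_tss = 0.000000, Gamma_tst = 0.000000, Gamma_ttt = 0.000000
  tau = 0.833333: gamma = (-0.472222, 0.194444), gamma' = (-0.833333, 1.666667); Gamma_sss = 0.000000, Gamma_sst = 0.000000, Gamma_stt = 0.000000, Gamma_tss = 0.000000, Gamma_tst = 0.000000, Gamma_ttt = 0.000000
  tau = 1.000000: gamma = (-0.625000, 0.500000), gamma' = (-1.000000, 2.000000); Gamma_sss = 0.000000, Gamma_sst = 0.000000, Gamma_stt = 0.000000, Gamma_tss = 0.000000, Gamma_tst = 0.000000, Gamma_ttt = 0.000000
step 0: V^s = 0.7500, V^t = -1.0000
step 1: k1 = (0.000000, 0.000000), k2 = (0.000000, 0.000000), k3 = (0.000000, 0.000000), k4 = (0.000000, 0.000000); V <- V + (h/6)(k1 + 2k2 + 2k3 + k4): V^s = 0.7500, V^t = -1.0000
step 2: k1 = (0.000000, 0.000000), k2 = (0.000000, 0.000000), k3 = (0.000000, 0.000000), k4 = (0.000000, 0.000000); V <- V + (h/6)(k1 + 2k2 + 2k3 + k4): V^s = 0.7500, V^t = -1.0000
step 3: k1 = (0.000000, 0.000000), k2 = (0.000000, 0.000000), k3 = (0.000000, 0.000000), k4 = (0.000000, 0.000000); V <- V + (h/6)(k1 + 2k2 + 2k3 + k4): V^s = 0.7500, V^t = -1.0000


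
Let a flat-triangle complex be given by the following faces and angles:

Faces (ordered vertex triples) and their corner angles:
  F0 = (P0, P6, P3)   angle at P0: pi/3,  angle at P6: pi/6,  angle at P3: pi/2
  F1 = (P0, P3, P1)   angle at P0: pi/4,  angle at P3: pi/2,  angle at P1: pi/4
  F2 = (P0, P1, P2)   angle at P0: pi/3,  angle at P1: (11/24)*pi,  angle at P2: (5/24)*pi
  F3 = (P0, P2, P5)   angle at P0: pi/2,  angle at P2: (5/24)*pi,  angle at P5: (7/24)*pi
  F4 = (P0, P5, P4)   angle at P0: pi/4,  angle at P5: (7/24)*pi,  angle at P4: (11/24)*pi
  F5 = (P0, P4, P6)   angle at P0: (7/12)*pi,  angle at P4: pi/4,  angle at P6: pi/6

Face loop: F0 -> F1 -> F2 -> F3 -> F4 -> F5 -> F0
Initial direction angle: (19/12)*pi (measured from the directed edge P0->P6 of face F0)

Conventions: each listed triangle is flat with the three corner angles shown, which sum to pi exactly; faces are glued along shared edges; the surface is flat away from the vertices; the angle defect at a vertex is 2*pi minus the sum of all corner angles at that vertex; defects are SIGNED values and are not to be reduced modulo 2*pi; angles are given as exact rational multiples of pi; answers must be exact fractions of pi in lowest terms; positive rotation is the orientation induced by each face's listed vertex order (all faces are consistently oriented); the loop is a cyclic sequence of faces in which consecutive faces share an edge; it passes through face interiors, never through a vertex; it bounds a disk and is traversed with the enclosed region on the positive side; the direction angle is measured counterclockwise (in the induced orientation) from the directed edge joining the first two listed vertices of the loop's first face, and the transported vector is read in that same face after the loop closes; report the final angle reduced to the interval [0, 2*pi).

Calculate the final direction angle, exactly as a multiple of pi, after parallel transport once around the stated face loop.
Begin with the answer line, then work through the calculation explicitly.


Answer: final direction angle = (4/3)*pi

enclosed vertex P0: corner angles sum to (9/4)*pi, defect = 2*pi - (9/4)*pi = -pi/4
the final direction is the initial angle plus the enclosed defects, taken mod 2*pi in the induced orientation
final angle = (19/12)*pi - pi/4 = (4/3)*pi (mod 2*pi)
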